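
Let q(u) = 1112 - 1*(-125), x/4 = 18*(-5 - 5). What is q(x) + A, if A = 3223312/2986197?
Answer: 3697149001/2986197 ≈ 1238.1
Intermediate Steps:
A = 3223312/2986197 (A = 3223312*(1/2986197) = 3223312/2986197 ≈ 1.0794)
x = -720 (x = 4*(18*(-5 - 5)) = 4*(18*(-10)) = 4*(-180) = -720)
q(u) = 1237 (q(u) = 1112 + 125 = 1237)
q(x) + A = 1237 + 3223312/2986197 = 3697149001/2986197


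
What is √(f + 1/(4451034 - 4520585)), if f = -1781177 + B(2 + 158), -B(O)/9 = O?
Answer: 2*I*√2155781843204842/69551 ≈ 1335.1*I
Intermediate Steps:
B(O) = -9*O
f = -1782617 (f = -1781177 - 9*(2 + 158) = -1781177 - 9*160 = -1781177 - 1440 = -1782617)
√(f + 1/(4451034 - 4520585)) = √(-1782617 + 1/(4451034 - 4520585)) = √(-1782617 + 1/(-69551)) = √(-1782617 - 1/69551) = √(-123982794968/69551) = 2*I*√2155781843204842/69551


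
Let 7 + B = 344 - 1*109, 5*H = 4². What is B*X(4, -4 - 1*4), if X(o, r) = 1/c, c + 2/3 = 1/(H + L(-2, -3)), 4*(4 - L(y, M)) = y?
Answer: -13167/31 ≈ -424.74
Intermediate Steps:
L(y, M) = 4 - y/4
H = 16/5 (H = (⅕)*4² = (⅕)*16 = 16/5 ≈ 3.2000)
c = -124/231 (c = -⅔ + 1/(16/5 + (4 - ¼*(-2))) = -⅔ + 1/(16/5 + (4 + ½)) = -⅔ + 1/(16/5 + 9/2) = -⅔ + 1/(77/10) = -⅔ + 10/77 = -124/231 ≈ -0.53680)
X(o, r) = -231/124 (X(o, r) = 1/(-124/231) = -231/124)
B = 228 (B = -7 + (344 - 1*109) = -7 + (344 - 109) = -7 + 235 = 228)
B*X(4, -4 - 1*4) = 228*(-231/124) = -13167/31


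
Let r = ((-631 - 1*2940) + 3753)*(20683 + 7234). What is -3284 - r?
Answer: -5084178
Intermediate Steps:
r = 5080894 (r = ((-631 - 2940) + 3753)*27917 = (-3571 + 3753)*27917 = 182*27917 = 5080894)
-3284 - r = -3284 - 1*5080894 = -3284 - 5080894 = -5084178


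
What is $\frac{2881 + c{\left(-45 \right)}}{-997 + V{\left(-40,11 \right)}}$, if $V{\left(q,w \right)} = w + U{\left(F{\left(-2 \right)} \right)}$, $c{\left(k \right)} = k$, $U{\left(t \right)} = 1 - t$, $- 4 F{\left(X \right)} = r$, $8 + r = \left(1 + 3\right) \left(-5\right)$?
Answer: $- \frac{709}{248} \approx -2.8589$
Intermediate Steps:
$r = -28$ ($r = -8 + \left(1 + 3\right) \left(-5\right) = -8 + 4 \left(-5\right) = -8 - 20 = -28$)
$F{\left(X \right)} = 7$ ($F{\left(X \right)} = \left(- \frac{1}{4}\right) \left(-28\right) = 7$)
$V{\left(q,w \right)} = -6 + w$ ($V{\left(q,w \right)} = w + \left(1 - 7\right) = w - 6 = -6 + w$)
$\frac{2881 + c{\left(-45 \right)}}{-997 + V{\left(-40,11 \right)}} = \frac{2881 - 45}{-997 + \left(-6 + 11\right)} = \frac{2836}{-997 + 5} = \frac{2836}{-992} = 2836 \left(- \frac{1}{992}\right) = - \frac{709}{248}$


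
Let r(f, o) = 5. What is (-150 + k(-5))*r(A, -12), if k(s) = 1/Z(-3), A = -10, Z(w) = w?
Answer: -2255/3 ≈ -751.67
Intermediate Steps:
k(s) = -1/3 (k(s) = 1/(-3) = -1/3)
(-150 + k(-5))*r(A, -12) = (-150 - 1/3)*5 = -451/3*5 = -2255/3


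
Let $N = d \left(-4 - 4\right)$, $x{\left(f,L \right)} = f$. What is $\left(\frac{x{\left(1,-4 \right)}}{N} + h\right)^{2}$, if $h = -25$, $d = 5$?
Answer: $\frac{1002001}{1600} \approx 626.25$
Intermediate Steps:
$N = -40$ ($N = 5 \left(-4 - 4\right) = 5 \left(-8\right) = -40$)
$\left(\frac{x{\left(1,-4 \right)}}{N} + h\right)^{2} = \left(1 \frac{1}{-40} - 25\right)^{2} = \left(1 \left(- \frac{1}{40}\right) - 25\right)^{2} = \left(- \frac{1}{40} - 25\right)^{2} = \left(- \frac{1001}{40}\right)^{2} = \frac{1002001}{1600}$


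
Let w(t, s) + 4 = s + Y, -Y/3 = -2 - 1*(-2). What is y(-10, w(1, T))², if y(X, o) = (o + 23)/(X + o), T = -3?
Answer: 256/289 ≈ 0.88581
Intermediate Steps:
Y = 0 (Y = -3*(-2 - 1*(-2)) = -3*(-2 + 2) = -3*0 = 0)
w(t, s) = -4 + s (w(t, s) = -4 + (s + 0) = -4 + s)
y(X, o) = (23 + o)/(X + o)
y(-10, w(1, T))² = ((23 + (-4 - 3))/(-10 + (-4 - 3)))² = ((23 - 7)/(-10 - 7))² = (16/(-17))² = (-1/17*16)² = (-16/17)² = 256/289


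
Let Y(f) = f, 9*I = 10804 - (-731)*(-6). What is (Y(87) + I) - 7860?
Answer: -63539/9 ≈ -7059.9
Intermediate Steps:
I = 6418/9 (I = (10804 - (-731)*(-6))/9 = (10804 - 1*4386)/9 = (10804 - 4386)/9 = (⅑)*6418 = 6418/9 ≈ 713.11)
(Y(87) + I) - 7860 = (87 + 6418/9) - 7860 = 7201/9 - 7860 = -63539/9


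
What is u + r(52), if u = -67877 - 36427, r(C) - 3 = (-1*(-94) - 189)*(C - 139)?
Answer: -96036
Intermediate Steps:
r(C) = 13208 - 95*C (r(C) = 3 + (-1*(-94) - 189)*(C - 139) = 3 + (94 - 189)*(-139 + C) = 3 - 95*(-139 + C) = 3 + (13205 - 95*C) = 13208 - 95*C)
u = -104304
u + r(52) = -104304 + (13208 - 95*52) = -104304 + (13208 - 4940) = -104304 + 8268 = -96036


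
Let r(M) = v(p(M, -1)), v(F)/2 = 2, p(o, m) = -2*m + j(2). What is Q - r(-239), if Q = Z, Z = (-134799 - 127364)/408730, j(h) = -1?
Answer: -1897083/408730 ≈ -4.6414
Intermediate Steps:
p(o, m) = -1 - 2*m (p(o, m) = -2*m - 1 = -1 - 2*m)
v(F) = 4 (v(F) = 2*2 = 4)
Z = -262163/408730 (Z = -262163*1/408730 = -262163/408730 ≈ -0.64141)
r(M) = 4
Q = -262163/408730 ≈ -0.64141
Q - r(-239) = -262163/408730 - 1*4 = -262163/408730 - 4 = -1897083/408730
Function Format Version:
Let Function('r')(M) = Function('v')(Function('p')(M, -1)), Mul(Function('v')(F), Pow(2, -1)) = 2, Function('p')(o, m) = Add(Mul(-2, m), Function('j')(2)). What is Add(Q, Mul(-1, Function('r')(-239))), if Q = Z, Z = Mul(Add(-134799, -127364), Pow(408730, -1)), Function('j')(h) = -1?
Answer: Rational(-1897083, 408730) ≈ -4.6414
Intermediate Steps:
Function('p')(o, m) = Add(-1, Mul(-2, m)) (Function('p')(o, m) = Add(Mul(-2, m), -1) = Add(-1, Mul(-2, m)))
Function('v')(F) = 4 (Function('v')(F) = Mul(2, 2) = 4)
Z = Rational(-262163, 408730) (Z = Mul(-262163, Rational(1, 408730)) = Rational(-262163, 408730) ≈ -0.64141)
Function('r')(M) = 4
Q = Rational(-262163, 408730) ≈ -0.64141
Add(Q, Mul(-1, Function('r')(-239))) = Add(Rational(-262163, 408730), Mul(-1, 4)) = Add(Rational(-262163, 408730), -4) = Rational(-1897083, 408730)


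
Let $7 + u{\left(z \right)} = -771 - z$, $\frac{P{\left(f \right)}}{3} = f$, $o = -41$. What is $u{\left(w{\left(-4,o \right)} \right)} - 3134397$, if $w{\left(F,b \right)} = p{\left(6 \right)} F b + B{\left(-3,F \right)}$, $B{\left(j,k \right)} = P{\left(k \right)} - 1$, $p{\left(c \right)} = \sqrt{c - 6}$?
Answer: $-3135162$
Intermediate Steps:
$P{\left(f \right)} = 3 f$
$p{\left(c \right)} = \sqrt{-6 + c}$
$B{\left(j,k \right)} = -1 + 3 k$ ($B{\left(j,k \right)} = 3 k - 1 = -1 + 3 k$)
$w{\left(F,b \right)} = -1 + 3 F$ ($w{\left(F,b \right)} = \sqrt{-6 + 6} F b + \left(-1 + 3 F\right) = \sqrt{0} F b + \left(-1 + 3 F\right) = 0 F b + \left(-1 + 3 F\right) = 0 b + \left(-1 + 3 F\right) = 0 + \left(-1 + 3 F\right) = -1 + 3 F$)
$u{\left(z \right)} = -778 - z$ ($u{\left(z \right)} = -7 - \left(771 + z\right) = -778 - z$)
$u{\left(w{\left(-4,o \right)} \right)} - 3134397 = \left(-778 - \left(-1 + 3 \left(-4\right)\right)\right) - 3134397 = \left(-778 - \left(-1 - 12\right)\right) - 3134397 = \left(-778 - -13\right) - 3134397 = \left(-778 + 13\right) - 3134397 = -765 - 3134397 = -3135162$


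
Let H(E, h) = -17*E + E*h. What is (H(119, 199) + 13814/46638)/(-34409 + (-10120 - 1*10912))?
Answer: -505049809/1292828679 ≈ -0.39066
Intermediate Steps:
(H(119, 199) + 13814/46638)/(-34409 + (-10120 - 1*10912)) = (119*(-17 + 199) + 13814/46638)/(-34409 + (-10120 - 1*10912)) = (119*182 + 13814*(1/46638))/(-34409 + (-10120 - 10912)) = (21658 + 6907/23319)/(-34409 - 21032) = (505049809/23319)/(-55441) = (505049809/23319)*(-1/55441) = -505049809/1292828679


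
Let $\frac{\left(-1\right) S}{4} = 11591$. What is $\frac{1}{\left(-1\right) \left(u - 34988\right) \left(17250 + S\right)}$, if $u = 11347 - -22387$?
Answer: $- \frac{1}{36508956} \approx -2.7391 \cdot 10^{-8}$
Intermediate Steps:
$S = -46364$ ($S = \left(-4\right) 11591 = -46364$)
$u = 33734$ ($u = 11347 + 22387 = 33734$)
$\frac{1}{\left(-1\right) \left(u - 34988\right) \left(17250 + S\right)} = \frac{1}{\left(-1\right) \left(33734 - 34988\right) \left(17250 - 46364\right)} = \frac{1}{\left(-1\right) \left(\left(-1254\right) \left(-29114\right)\right)} = \frac{1}{\left(-1\right) 36508956} = \frac{1}{-36508956} = - \frac{1}{36508956}$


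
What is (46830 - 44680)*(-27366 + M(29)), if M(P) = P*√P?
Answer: -58836900 + 62350*√29 ≈ -5.8501e+7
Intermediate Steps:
M(P) = P^(3/2)
(46830 - 44680)*(-27366 + M(29)) = (46830 - 44680)*(-27366 + 29^(3/2)) = 2150*(-27366 + 29*√29) = -58836900 + 62350*√29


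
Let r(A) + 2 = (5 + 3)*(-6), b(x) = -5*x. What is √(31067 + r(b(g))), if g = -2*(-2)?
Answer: 7*√633 ≈ 176.12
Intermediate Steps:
g = 4
r(A) = -50 (r(A) = -2 + (5 + 3)*(-6) = -2 + 8*(-6) = -2 - 48 = -50)
√(31067 + r(b(g))) = √(31067 - 50) = √31017 = 7*√633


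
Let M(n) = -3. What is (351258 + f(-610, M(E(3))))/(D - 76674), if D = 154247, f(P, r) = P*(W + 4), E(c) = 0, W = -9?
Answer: 354308/77573 ≈ 4.5674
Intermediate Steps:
f(P, r) = -5*P (f(P, r) = P*(-9 + 4) = P*(-5) = -5*P)
(351258 + f(-610, M(E(3))))/(D - 76674) = (351258 - 5*(-610))/(154247 - 76674) = (351258 + 3050)/77573 = 354308*(1/77573) = 354308/77573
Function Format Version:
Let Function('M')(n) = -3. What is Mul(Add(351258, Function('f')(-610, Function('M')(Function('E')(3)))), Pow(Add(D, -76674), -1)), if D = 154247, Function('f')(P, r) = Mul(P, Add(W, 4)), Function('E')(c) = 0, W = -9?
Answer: Rational(354308, 77573) ≈ 4.5674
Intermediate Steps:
Function('f')(P, r) = Mul(-5, P) (Function('f')(P, r) = Mul(P, Add(-9, 4)) = Mul(P, -5) = Mul(-5, P))
Mul(Add(351258, Function('f')(-610, Function('M')(Function('E')(3)))), Pow(Add(D, -76674), -1)) = Mul(Add(351258, Mul(-5, -610)), Pow(Add(154247, -76674), -1)) = Mul(Add(351258, 3050), Pow(77573, -1)) = Mul(354308, Rational(1, 77573)) = Rational(354308, 77573)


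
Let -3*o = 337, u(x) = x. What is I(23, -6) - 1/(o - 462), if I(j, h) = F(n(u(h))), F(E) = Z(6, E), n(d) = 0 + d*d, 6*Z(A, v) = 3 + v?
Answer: 22405/3446 ≈ 6.5017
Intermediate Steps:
Z(A, v) = ½ + v/6 (Z(A, v) = (3 + v)/6 = ½ + v/6)
o = -337/3 (o = -⅓*337 = -337/3 ≈ -112.33)
n(d) = d² (n(d) = 0 + d² = d²)
F(E) = ½ + E/6
I(j, h) = ½ + h²/6
I(23, -6) - 1/(o - 462) = (½ + (⅙)*(-6)²) - 1/(-337/3 - 462) = (½ + (⅙)*36) - 1/(-1723/3) = (½ + 6) - 1*(-3/1723) = 13/2 + 3/1723 = 22405/3446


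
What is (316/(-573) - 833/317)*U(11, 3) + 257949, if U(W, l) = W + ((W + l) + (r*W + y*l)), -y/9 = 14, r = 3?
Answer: 47038908229/181641 ≈ 2.5897e+5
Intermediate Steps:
y = -126 (y = -9*14 = -126)
U(W, l) = -125*l + 5*W (U(W, l) = W + ((W + l) + (3*W - 126*l)) = W + ((W + l) + (-126*l + 3*W)) = W + (-125*l + 4*W) = -125*l + 5*W)
(316/(-573) - 833/317)*U(11, 3) + 257949 = (316/(-573) - 833/317)*(-125*3 + 5*11) + 257949 = (316*(-1/573) - 833*1/317)*(-375 + 55) + 257949 = (-316/573 - 833/317)*(-320) + 257949 = -577481/181641*(-320) + 257949 = 184793920/181641 + 257949 = 47038908229/181641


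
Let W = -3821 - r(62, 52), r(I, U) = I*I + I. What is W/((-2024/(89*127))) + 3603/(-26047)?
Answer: 2274892912735/52719128 ≈ 43151.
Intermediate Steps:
r(I, U) = I + I² (r(I, U) = I² + I = I + I²)
W = -7727 (W = -3821 - 62*(1 + 62) = -3821 - 62*63 = -3821 - 1*3906 = -3821 - 3906 = -7727)
W/((-2024/(89*127))) + 3603/(-26047) = -7727/((-2024/(89*127))) + 3603/(-26047) = -7727/((-2024/11303)) + 3603*(-1/26047) = -7727/((-2024*1/11303)) - 3603/26047 = -7727/(-2024/11303) - 3603/26047 = -7727*(-11303/2024) - 3603/26047 = 87338281/2024 - 3603/26047 = 2274892912735/52719128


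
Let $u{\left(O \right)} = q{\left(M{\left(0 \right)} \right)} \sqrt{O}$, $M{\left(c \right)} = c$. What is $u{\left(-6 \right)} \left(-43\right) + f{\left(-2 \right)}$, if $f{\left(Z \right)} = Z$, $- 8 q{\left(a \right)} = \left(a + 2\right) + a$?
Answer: $-2 + \frac{43 i \sqrt{6}}{4} \approx -2.0 + 26.332 i$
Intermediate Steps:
$q{\left(a \right)} = - \frac{1}{4} - \frac{a}{4}$ ($q{\left(a \right)} = - \frac{\left(a + 2\right) + a}{8} = - \frac{\left(2 + a\right) + a}{8} = - \frac{2 + 2 a}{8} = - \frac{1}{4} - \frac{a}{4}$)
$u{\left(O \right)} = - \frac{\sqrt{O}}{4}$ ($u{\left(O \right)} = \left(- \frac{1}{4} - 0\right) \sqrt{O} = \left(- \frac{1}{4} + 0\right) \sqrt{O} = - \frac{\sqrt{O}}{4}$)
$u{\left(-6 \right)} \left(-43\right) + f{\left(-2 \right)} = - \frac{\sqrt{-6}}{4} \left(-43\right) - 2 = - \frac{i \sqrt{6}}{4} \left(-43\right) - 2 = \frac{43 i \sqrt{6}}{4} - 2 = -2 + \frac{43 i \sqrt{6}}{4}$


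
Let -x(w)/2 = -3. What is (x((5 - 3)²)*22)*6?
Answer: 792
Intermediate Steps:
x(w) = 6 (x(w) = -2*(-3) = 6)
(x((5 - 3)²)*22)*6 = (6*22)*6 = 132*6 = 792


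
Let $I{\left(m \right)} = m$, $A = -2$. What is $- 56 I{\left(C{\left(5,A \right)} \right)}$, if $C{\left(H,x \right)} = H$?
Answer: $-280$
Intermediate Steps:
$- 56 I{\left(C{\left(5,A \right)} \right)} = \left(-56\right) 5 = -280$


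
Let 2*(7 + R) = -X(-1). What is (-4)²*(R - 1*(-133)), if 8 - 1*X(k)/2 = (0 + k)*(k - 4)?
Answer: 1968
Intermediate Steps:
X(k) = 16 - 2*k*(-4 + k) (X(k) = 16 - 2*(0 + k)*(k - 4) = 16 - 2*k*(-4 + k))
R = -10 (R = -7 + (-(16 - 2*(-1)² + 8*(-1)))/2 = -7 + (-(16 - 2*1 - 8))/2 = -7 + (-(16 - 2 - 8))/2 = -7 + (-1*6)/2 = -7 + (½)*(-6) = -7 - 3 = -10)
(-4)²*(R - 1*(-133)) = (-4)²*(-10 - 1*(-133)) = 16*(-10 + 133) = 16*123 = 1968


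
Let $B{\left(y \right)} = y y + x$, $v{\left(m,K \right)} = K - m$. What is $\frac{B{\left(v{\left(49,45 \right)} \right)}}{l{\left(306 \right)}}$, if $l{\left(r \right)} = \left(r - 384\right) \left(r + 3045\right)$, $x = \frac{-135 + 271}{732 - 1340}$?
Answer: $- \frac{1199}{19864728} \approx -6.0358 \cdot 10^{-5}$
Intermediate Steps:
$x = - \frac{17}{76}$ ($x = \frac{136}{-608} = 136 \left(- \frac{1}{608}\right) = - \frac{17}{76} \approx -0.22368$)
$B{\left(y \right)} = - \frac{17}{76} + y^{2}$ ($B{\left(y \right)} = y y - \frac{17}{76} = y^{2} - \frac{17}{76} = - \frac{17}{76} + y^{2}$)
$l{\left(r \right)} = \left(-384 + r\right) \left(3045 + r\right)$
$\frac{B{\left(v{\left(49,45 \right)} \right)}}{l{\left(306 \right)}} = \frac{- \frac{17}{76} + \left(45 - 49\right)^{2}}{-1169280 + 306^{2} + 2661 \cdot 306} = \frac{- \frac{17}{76} + \left(45 - 49\right)^{2}}{-1169280 + 93636 + 814266} = \frac{- \frac{17}{76} + \left(-4\right)^{2}}{-261378} = \left(- \frac{17}{76} + 16\right) \left(- \frac{1}{261378}\right) = \frac{1199}{76} \left(- \frac{1}{261378}\right) = - \frac{1199}{19864728}$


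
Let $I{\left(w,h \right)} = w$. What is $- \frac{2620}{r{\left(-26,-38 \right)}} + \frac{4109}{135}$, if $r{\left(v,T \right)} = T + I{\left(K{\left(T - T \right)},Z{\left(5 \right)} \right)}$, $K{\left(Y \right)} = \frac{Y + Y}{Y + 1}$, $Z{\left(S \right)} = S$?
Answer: $\frac{254921}{2565} \approx 99.384$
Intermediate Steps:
$K{\left(Y \right)} = \frac{2 Y}{1 + Y}$
$r{\left(v,T \right)} = T$ ($r{\left(v,T \right)} = T + \frac{2 \left(T - T\right)}{1 + \left(T - T\right)} = T + 2 \cdot 0 \frac{1}{1 + 0} = T + 2 \cdot 0 \cdot 1^{-1} = T + 2 \cdot 0 \cdot 1 = T + 0 = T$)
$- \frac{2620}{r{\left(-26,-38 \right)}} + \frac{4109}{135} = - \frac{2620}{-38} + \frac{4109}{135} = \left(-2620\right) \left(- \frac{1}{38}\right) + 4109 \cdot \frac{1}{135} = \frac{1310}{19} + \frac{4109}{135} = \frac{254921}{2565}$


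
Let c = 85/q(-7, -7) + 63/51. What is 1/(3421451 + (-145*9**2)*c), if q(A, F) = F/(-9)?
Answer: 119/252682429 ≈ 4.7095e-7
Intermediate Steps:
q(A, F) = -F/9 (q(A, F) = F*(-1/9) = -F/9)
c = 13152/119 (c = 85/((-1/9*(-7))) + 63/51 = 85/(7/9) + 63*(1/51) = 85*(9/7) + 21/17 = 765/7 + 21/17 = 13152/119 ≈ 110.52)
1/(3421451 + (-145*9**2)*c) = 1/(3421451 - 145*9**2*(13152/119)) = 1/(3421451 - 145*81*(13152/119)) = 1/(3421451 - 11745*13152/119) = 1/(3421451 - 154470240/119) = 1/(252682429/119) = 119/252682429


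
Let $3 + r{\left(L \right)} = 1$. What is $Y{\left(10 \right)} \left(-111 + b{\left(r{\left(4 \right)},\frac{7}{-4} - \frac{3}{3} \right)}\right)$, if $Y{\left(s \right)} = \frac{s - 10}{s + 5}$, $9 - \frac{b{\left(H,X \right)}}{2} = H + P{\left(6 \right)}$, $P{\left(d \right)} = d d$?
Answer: $0$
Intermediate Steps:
$P{\left(d \right)} = d^{2}$
$r{\left(L \right)} = -2$ ($r{\left(L \right)} = -3 + 1 = -2$)
$b{\left(H,X \right)} = -54 - 2 H$ ($b{\left(H,X \right)} = 18 - 2 \left(H + 6^{2}\right) = 18 - 2 \left(H + 36\right) = 18 - 2 \left(36 + H\right) = 18 - \left(72 + 2 H\right) = -54 - 2 H$)
$Y{\left(s \right)} = \frac{-10 + s}{5 + s}$
$Y{\left(10 \right)} \left(-111 + b{\left(r{\left(4 \right)},\frac{7}{-4} - \frac{3}{3} \right)}\right) = \frac{-10 + 10}{5 + 10} \left(-111 - 50\right) = \frac{1}{15} \cdot 0 \left(-111 + \left(-54 + 4\right)\right) = \frac{1}{15} \cdot 0 \left(-111 - 50\right) = 0 \left(-161\right) = 0$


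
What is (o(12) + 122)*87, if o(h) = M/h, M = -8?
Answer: 10556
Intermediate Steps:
o(h) = -8/h
(o(12) + 122)*87 = (-8/12 + 122)*87 = (-8*1/12 + 122)*87 = (-2/3 + 122)*87 = (364/3)*87 = 10556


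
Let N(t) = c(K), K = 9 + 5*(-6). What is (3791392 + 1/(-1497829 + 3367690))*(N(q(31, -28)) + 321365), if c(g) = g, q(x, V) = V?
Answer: 2278128453077233472/1869861 ≈ 1.2183e+12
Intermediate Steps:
K = -21 (K = 9 - 30 = -21)
N(t) = -21
(3791392 + 1/(-1497829 + 3367690))*(N(q(31, -28)) + 321365) = (3791392 + 1/(-1497829 + 3367690))*(-21 + 321365) = (3791392 + 1/1869861)*321344 = (7089376036513/1869861)*321344 = 2278128453077233472/1869861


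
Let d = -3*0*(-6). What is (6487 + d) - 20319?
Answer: -13832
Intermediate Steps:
d = 0 (d = 0*(-6) = 0)
(6487 + d) - 20319 = (6487 + 0) - 20319 = 6487 - 20319 = -13832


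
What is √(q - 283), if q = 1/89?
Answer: 7*I*√45746/89 ≈ 16.822*I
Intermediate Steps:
q = 1/89 ≈ 0.011236
√(q - 283) = √(1/89 - 283) = √(-25186/89) = 7*I*√45746/89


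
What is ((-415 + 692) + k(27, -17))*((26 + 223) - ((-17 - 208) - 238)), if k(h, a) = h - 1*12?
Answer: 207904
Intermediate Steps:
k(h, a) = -12 + h (k(h, a) = h - 12 = -12 + h)
((-415 + 692) + k(27, -17))*((26 + 223) - ((-17 - 208) - 238)) = ((-415 + 692) + (-12 + 27))*((26 + 223) - ((-17 - 208) - 238)) = (277 + 15)*(249 - (-225 - 238)) = 292*(249 - 1*(-463)) = 292*(249 + 463) = 292*712 = 207904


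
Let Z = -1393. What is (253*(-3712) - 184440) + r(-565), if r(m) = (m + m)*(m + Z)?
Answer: 1088964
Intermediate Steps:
r(m) = 2*m*(-1393 + m) (r(m) = (m + m)*(m - 1393) = (2*m)*(-1393 + m) = 2*m*(-1393 + m))
(253*(-3712) - 184440) + r(-565) = (253*(-3712) - 184440) + 2*(-565)*(-1393 - 565) = (-939136 - 184440) + 2*(-565)*(-1958) = -1123576 + 2212540 = 1088964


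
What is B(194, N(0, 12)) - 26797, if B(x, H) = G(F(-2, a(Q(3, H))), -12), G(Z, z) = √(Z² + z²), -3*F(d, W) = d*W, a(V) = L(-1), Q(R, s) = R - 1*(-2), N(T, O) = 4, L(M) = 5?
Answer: -26797 + 2*√349/3 ≈ -26785.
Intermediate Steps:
Q(R, s) = 2 + R (Q(R, s) = R + 2 = 2 + R)
a(V) = 5
F(d, W) = -W*d/3 (F(d, W) = -d*W/3 = -W*d/3)
B(x, H) = 2*√349/3 (B(x, H) = √((-⅓*5*(-2))² + (-12)²) = √((10/3)² + 144) = √(100/9 + 144) = √(1396/9) = 2*√349/3)
B(194, N(0, 12)) - 26797 = 2*√349/3 - 26797 = -26797 + 2*√349/3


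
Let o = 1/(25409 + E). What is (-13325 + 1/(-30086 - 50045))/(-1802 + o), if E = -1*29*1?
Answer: 27099382718880/3664771973429 ≈ 7.3946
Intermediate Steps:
E = -29 (E = -29*1 = -29)
o = 1/25380 (o = 1/(25409 - 29) = 1/25380 ≈ 3.9401e-5)
(-13325 + 1/(-30086 - 50045))/(-1802 + o) = (-13325 + 1/(-30086 - 50045))/(-1802 + 1/25380) = (-13325 + 1/(-80131))/(-45734759/25380) = (-13325 - 1/80131)*(-25380/45734759) = -1067745576/80131*(-25380/45734759) = 27099382718880/3664771973429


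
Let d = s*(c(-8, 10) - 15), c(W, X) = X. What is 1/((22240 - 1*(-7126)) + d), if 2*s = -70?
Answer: 1/29541 ≈ 3.3851e-5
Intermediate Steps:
s = -35 (s = (1/2)*(-70) = -35)
d = 175 (d = -35*(10 - 15) = -35*(-5) = 175)
1/((22240 - 1*(-7126)) + d) = 1/((22240 - 1*(-7126)) + 175) = 1/((22240 + 7126) + 175) = 1/(29366 + 175) = 1/29541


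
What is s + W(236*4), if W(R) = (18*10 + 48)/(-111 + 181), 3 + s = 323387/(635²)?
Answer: 2989514/2822575 ≈ 1.0591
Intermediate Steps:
s = -886288/403225 (s = -3 + 323387/(635²) = -3 + 323387/403225 = -886288/403225 ≈ -2.1980)
W(R) = 114/35 (W(R) = (180 + 48)/70 = 228*(1/70) = 114/35)
s + W(236*4) = -886288/403225 + 114/35 = 2989514/2822575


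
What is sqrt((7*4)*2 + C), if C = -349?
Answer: I*sqrt(293) ≈ 17.117*I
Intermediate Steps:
sqrt((7*4)*2 + C) = sqrt((7*4)*2 - 349) = sqrt(28*2 - 349) = sqrt(56 - 349) = sqrt(-293) = I*sqrt(293)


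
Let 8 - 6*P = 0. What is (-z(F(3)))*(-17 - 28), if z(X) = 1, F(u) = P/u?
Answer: 45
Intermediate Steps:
P = 4/3 (P = 4/3 - 1/6*0 = 4/3 + 0 = 4/3 ≈ 1.3333)
F(u) = 4/(3*u)
(-z(F(3)))*(-17 - 28) = (-1*1)*(-17 - 28) = -1*(-45) = 45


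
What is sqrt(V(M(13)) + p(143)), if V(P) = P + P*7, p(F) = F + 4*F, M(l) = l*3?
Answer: sqrt(1027) ≈ 32.047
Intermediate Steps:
M(l) = 3*l
p(F) = 5*F
V(P) = 8*P (V(P) = P + 7*P = 8*P)
sqrt(V(M(13)) + p(143)) = sqrt(8*(3*13) + 5*143) = sqrt(8*39 + 715) = sqrt(312 + 715) = sqrt(1027)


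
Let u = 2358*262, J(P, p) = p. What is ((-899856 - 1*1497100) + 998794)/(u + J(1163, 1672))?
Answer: -699081/309734 ≈ -2.2570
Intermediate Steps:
u = 617796
((-899856 - 1*1497100) + 998794)/(u + J(1163, 1672)) = ((-899856 - 1*1497100) + 998794)/(617796 + 1672) = ((-899856 - 1497100) + 998794)/619468 = (-2396956 + 998794)*(1/619468) = -1398162*1/619468 = -699081/309734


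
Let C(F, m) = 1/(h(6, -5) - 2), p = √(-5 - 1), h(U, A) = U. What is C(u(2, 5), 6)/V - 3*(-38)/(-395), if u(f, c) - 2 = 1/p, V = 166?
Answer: -75301/262280 ≈ -0.28710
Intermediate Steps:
p = I*√6 (p = √(-6) = I*√6 ≈ 2.4495*I)
u(f, c) = 2 - I*√6/6 (u(f, c) = 2 + 1/(I*√6) = 2 - I*√6/6)
C(F, m) = ¼ (C(F, m) = 1/(6 - 2) = 1/4 = ¼)
C(u(2, 5), 6)/V - 3*(-38)/(-395) = (¼)/166 - 3*(-38)/(-395) = (¼)*(1/166) + 114*(-1/395) = 1/664 - 114/395 = -75301/262280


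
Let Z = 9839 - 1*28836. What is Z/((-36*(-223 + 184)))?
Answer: -18997/1404 ≈ -13.531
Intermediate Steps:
Z = -18997 (Z = 9839 - 28836 = -18997)
Z/((-36*(-223 + 184))) = -18997*(-1/(36*(-223 + 184))) = -18997/((-36*(-39))) = -18997/1404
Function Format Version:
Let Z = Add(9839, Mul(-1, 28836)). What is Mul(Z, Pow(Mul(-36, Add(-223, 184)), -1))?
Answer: Rational(-18997, 1404) ≈ -13.531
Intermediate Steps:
Z = -18997 (Z = Add(9839, -28836) = -18997)
Mul(Z, Pow(Mul(-36, Add(-223, 184)), -1)) = Mul(-18997, Pow(Mul(-36, Add(-223, 184)), -1)) = Mul(-18997, Pow(Mul(-36, -39), -1)) = Mul(-18997, Pow(1404, -1)) = Mul(-18997, Rational(1, 1404)) = Rational(-18997, 1404)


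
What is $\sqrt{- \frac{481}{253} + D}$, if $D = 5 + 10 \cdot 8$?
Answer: $\frac{12 \sqrt{36938}}{253} \approx 9.1159$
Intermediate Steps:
$D = 85$ ($D = 5 + 80 = 85$)
$\sqrt{- \frac{481}{253} + D} = \sqrt{- \frac{481}{253} + 85} = \sqrt{\frac{21024}{253}} = \frac{12 \sqrt{36938}}{253}$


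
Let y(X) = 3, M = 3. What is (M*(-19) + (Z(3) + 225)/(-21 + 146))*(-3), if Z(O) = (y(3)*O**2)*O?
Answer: 20457/125 ≈ 163.66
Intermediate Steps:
Z(O) = 3*O**3 (Z(O) = (3*O**2)*O = 3*O**3)
(M*(-19) + (Z(3) + 225)/(-21 + 146))*(-3) = (3*(-19) + (3*3**3 + 225)/(-21 + 146))*(-3) = (-57 + (3*27 + 225)/125)*(-3) = (-57 + (81 + 225)*(1/125))*(-3) = (-57 + 306*(1/125))*(-3) = (-57 + 306/125)*(-3) = -6819/125*(-3) = 20457/125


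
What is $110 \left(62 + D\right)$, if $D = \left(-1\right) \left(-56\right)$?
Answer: $12980$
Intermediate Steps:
$D = 56$
$110 \left(62 + D\right) = 110 \left(62 + 56\right) = 110 \cdot 118 = 12980$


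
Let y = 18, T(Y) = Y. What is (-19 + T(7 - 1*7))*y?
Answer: -342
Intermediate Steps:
(-19 + T(7 - 1*7))*y = (-19 + (7 - 1*7))*18 = (-19 + (7 - 7))*18 = (-19 + 0)*18 = -19*18 = -342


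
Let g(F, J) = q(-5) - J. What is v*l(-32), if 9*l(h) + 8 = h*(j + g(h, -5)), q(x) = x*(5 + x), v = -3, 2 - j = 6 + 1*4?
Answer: -88/3 ≈ -29.333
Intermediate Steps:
j = -8 (j = 2 - (6 + 1*4) = 2 - (6 + 4) = 2 - 1*10 = 2 - 10 = -8)
g(F, J) = -J (g(F, J) = -5*(5 - 5) - J = -5*0 - J = 0 - J = -J)
l(h) = -8/9 - h/3 (l(h) = -8/9 + (h*(-8 - 1*(-5)))/9 = -8/9 + (h*(-8 + 5))/9 = -8/9 + (h*(-3))/9 = -8/9 + (-3*h)/9 = -8/9 - h/3)
v*l(-32) = -3*(-8/9 - 1/3*(-32)) = -3*(-8/9 + 32/3) = -3*88/9 = -88/3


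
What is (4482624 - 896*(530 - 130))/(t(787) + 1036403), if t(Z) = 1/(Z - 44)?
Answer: 1532149216/385023715 ≈ 3.9794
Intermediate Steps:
t(Z) = 1/(-44 + Z)
(4482624 - 896*(530 - 130))/(t(787) + 1036403) = (4482624 - 896*(530 - 130))/(1/(-44 + 787) + 1036403) = (4482624 - 896*400)/(1/743 + 1036403) = (4482624 - 358400)/(1/743 + 1036403) = 4124224/(770047430/743) = 4124224*(743/770047430) = 1532149216/385023715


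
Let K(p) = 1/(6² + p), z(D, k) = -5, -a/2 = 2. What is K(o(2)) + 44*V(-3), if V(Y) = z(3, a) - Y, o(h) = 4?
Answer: -3519/40 ≈ -87.975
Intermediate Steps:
a = -4 (a = -2*2 = -4)
K(p) = 1/(36 + p)
V(Y) = -5 - Y
K(o(2)) + 44*V(-3) = 1/(36 + 4) + 44*(-5 - 1*(-3)) = 1/40 + 44*(-5 + 3) = 1/40 + 44*(-2) = 1/40 - 88 = -3519/40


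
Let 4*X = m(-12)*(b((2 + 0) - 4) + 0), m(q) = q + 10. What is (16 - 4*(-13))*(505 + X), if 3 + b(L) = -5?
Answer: 34612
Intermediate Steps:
b(L) = -8 (b(L) = -3 - 5 = -8)
m(q) = 10 + q
X = 4 (X = ((10 - 12)*(-8 + 0))/4 = (-2*(-8))/4 = (1/4)*16 = 4)
(16 - 4*(-13))*(505 + X) = (16 - 4*(-13))*(505 + 4) = (16 + 52)*509 = 68*509 = 34612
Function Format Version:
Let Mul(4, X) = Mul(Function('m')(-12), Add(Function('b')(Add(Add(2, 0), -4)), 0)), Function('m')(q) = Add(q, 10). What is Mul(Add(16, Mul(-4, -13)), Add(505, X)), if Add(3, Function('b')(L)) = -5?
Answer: 34612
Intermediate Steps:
Function('b')(L) = -8 (Function('b')(L) = Add(-3, -5) = -8)
Function('m')(q) = Add(10, q)
X = 4 (X = Mul(Rational(1, 4), Mul(Add(10, -12), Add(-8, 0))) = Mul(Rational(1, 4), Mul(-2, -8)) = Mul(Rational(1, 4), 16) = 4)
Mul(Add(16, Mul(-4, -13)), Add(505, X)) = Mul(Add(16, Mul(-4, -13)), Add(505, 4)) = Mul(Add(16, 52), 509) = Mul(68, 509) = 34612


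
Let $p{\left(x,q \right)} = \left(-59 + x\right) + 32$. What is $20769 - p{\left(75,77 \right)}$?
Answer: $20721$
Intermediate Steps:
$p{\left(x,q \right)} = -27 + x$
$20769 - p{\left(75,77 \right)} = 20769 - \left(-27 + 75\right) = 20769 - 48 = 20721$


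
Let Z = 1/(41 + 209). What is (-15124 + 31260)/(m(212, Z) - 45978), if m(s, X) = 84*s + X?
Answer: -4034000/7042499 ≈ -0.57281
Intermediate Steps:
Z = 1/250 ≈ 0.0040000
m(s, X) = X + 84*s
(-15124 + 31260)/(m(212, Z) - 45978) = (-15124 + 31260)/((1/250 + 84*212) - 45978) = 16136/((1/250 + 17808) - 45978) = 16136/(4452001/250 - 45978) = 16136/(-7042499/250) = 16136*(-250/7042499) = -4034000/7042499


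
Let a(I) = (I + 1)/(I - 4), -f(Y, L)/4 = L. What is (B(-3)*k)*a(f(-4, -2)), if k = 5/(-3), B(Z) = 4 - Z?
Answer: -105/4 ≈ -26.250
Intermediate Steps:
f(Y, L) = -4*L
a(I) = (1 + I)/(-4 + I)
k = -5/3 (k = 5*(-⅓) = -5/3 ≈ -1.6667)
(B(-3)*k)*a(f(-4, -2)) = ((4 - 1*(-3))*(-5/3))*((1 - 4*(-2))/(-4 - 4*(-2))) = ((4 + 3)*(-5/3))*((1 + 8)/(-4 + 8)) = (7*(-5/3))*(9/4) = -35*9/12 = -35/3*9/4 = -105/4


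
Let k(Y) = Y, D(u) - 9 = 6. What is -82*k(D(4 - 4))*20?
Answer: -24600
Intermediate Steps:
D(u) = 15 (D(u) = 9 + 6 = 15)
-82*k(D(4 - 4))*20 = -82*15*20 = -1230*20 = -24600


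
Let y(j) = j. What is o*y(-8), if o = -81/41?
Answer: 648/41 ≈ 15.805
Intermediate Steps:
o = -81/41 (o = -81*1/41 = -81/41 ≈ -1.9756)
o*y(-8) = -81/41*(-8) = 648/41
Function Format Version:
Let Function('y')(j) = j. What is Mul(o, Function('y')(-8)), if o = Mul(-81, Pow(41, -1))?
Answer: Rational(648, 41) ≈ 15.805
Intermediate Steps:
o = Rational(-81, 41) (o = Mul(-81, Rational(1, 41)) = Rational(-81, 41) ≈ -1.9756)
Mul(o, Function('y')(-8)) = Mul(Rational(-81, 41), -8) = Rational(648, 41)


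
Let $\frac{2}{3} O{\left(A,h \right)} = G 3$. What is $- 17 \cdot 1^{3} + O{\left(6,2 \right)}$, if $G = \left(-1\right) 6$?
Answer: $-44$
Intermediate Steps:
$G = -6$
$O{\left(A,h \right)} = -27$ ($O{\left(A,h \right)} = \frac{3 \left(\left(-6\right) 3\right)}{2} = \frac{3}{2} \left(-18\right) = -27$)
$- 17 \cdot 1^{3} + O{\left(6,2 \right)} = - 17 \cdot 1^{3} - 27 = \left(-17\right) 1 - 27 = -17 - 27 = -44$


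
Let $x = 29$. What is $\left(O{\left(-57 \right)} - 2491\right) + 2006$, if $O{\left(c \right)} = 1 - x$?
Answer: $-513$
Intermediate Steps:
$O{\left(c \right)} = -28$ ($O{\left(c \right)} = 1 - 29 = -28$)
$\left(O{\left(-57 \right)} - 2491\right) + 2006 = \left(-28 - 2491\right) + 2006 = -2519 + 2006 = -513$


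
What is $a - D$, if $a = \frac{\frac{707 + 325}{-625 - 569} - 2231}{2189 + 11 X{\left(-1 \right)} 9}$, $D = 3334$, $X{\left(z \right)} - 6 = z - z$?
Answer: $- \frac{1846870019}{553817} \approx -3334.8$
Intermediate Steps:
$X{\left(z \right)} = 6$ ($X{\left(z \right)} = 6 + \left(z - z\right) = 6 + 0 = 6$)
$a = - \frac{444141}{553817}$ ($a = \frac{\frac{707 + 325}{-625 - 569} - 2231}{2189 + 11 \cdot 6 \cdot 9} = \frac{\frac{1032}{-1194} - 2231}{2189 + 66 \cdot 9} = \frac{1032 \left(- \frac{1}{1194}\right) - 2231}{2189 + 594} = \frac{- \frac{172}{199} - 2231}{2783} = \left(- \frac{444141}{199}\right) \frac{1}{2783} = - \frac{444141}{553817} \approx -0.80196$)
$a - D = - \frac{444141}{553817} - 3334 = - \frac{1846870019}{553817}$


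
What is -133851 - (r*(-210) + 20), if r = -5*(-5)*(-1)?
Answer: -139121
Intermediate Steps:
r = -25 (r = 25*(-1) = -25)
-133851 - (r*(-210) + 20) = -133851 - (-25*(-210) + 20) = -133851 - (5250 + 20) = -133851 - 1*5270 = -133851 - 5270 = -139121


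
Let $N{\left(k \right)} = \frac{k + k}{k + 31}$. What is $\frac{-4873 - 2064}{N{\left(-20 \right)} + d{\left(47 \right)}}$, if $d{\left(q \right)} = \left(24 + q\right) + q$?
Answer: $- \frac{76307}{1258} \approx -60.657$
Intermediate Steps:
$d{\left(q \right)} = 24 + 2 q$
$N{\left(k \right)} = \frac{2 k}{31 + k}$
$\frac{-4873 - 2064}{N{\left(-20 \right)} + d{\left(47 \right)}} = \frac{-4873 - 2064}{2 \left(-20\right) \frac{1}{31 - 20} + \left(24 + 2 \cdot 47\right)} = - \frac{6937}{2 \left(-20\right) \frac{1}{11} + \left(24 + 94\right)} = - \frac{6937}{2 \left(-20\right) \frac{1}{11} + 118} = - \frac{6937}{- \frac{40}{11} + 118} = - \frac{6937}{\frac{1258}{11}} = \left(-6937\right) \frac{11}{1258} = - \frac{76307}{1258}$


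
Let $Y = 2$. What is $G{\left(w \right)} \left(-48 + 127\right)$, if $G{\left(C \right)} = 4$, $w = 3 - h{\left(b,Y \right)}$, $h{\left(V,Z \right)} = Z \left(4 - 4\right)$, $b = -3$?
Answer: $316$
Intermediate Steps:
$h{\left(V,Z \right)} = 0$ ($h{\left(V,Z \right)} = Z 0 = 0$)
$w = 3$ ($w = 3 - 0 = 3 + 0 = 3$)
$G{\left(w \right)} \left(-48 + 127\right) = 4 \left(-48 + 127\right) = 4 \cdot 79 = 316$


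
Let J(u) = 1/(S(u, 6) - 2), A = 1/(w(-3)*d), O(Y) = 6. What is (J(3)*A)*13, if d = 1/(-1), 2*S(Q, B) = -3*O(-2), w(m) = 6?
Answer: 13/66 ≈ 0.19697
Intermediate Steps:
S(Q, B) = -9 (S(Q, B) = (-3*6)/2 = (1/2)*(-18) = -9)
d = -1 (d = 1*(-1) = -1)
A = -1/6 (A = 1/(6*(-1)) = 1/(-6) = -1/6 ≈ -0.16667)
J(u) = -1/11 (J(u) = 1/(-9 - 2) = 1/(-11) = -1/11)
(J(3)*A)*13 = -1/11*(-1/6)*13 = (1/66)*13 = 13/66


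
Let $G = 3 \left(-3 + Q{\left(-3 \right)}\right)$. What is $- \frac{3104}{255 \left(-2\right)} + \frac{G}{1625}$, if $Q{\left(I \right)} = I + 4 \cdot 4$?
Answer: $\frac{101186}{16575} \approx 6.1047$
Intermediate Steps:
$Q{\left(I \right)} = 16 + I$ ($Q{\left(I \right)} = I + 16 = 16 + I$)
$G = 30$ ($G = 3 \left(-3 + \left(16 - 3\right)\right) = 3 \left(-3 + 13\right) = 3 \cdot 10 = 30$)
$- \frac{3104}{255 \left(-2\right)} + \frac{G}{1625} = - \frac{3104}{255 \left(-2\right)} + \frac{30}{1625} = - \frac{3104}{-510} + 30 \cdot \frac{1}{1625} = \left(-3104\right) \left(- \frac{1}{510}\right) + \frac{6}{325} = \frac{1552}{255} + \frac{6}{325} = \frac{101186}{16575}$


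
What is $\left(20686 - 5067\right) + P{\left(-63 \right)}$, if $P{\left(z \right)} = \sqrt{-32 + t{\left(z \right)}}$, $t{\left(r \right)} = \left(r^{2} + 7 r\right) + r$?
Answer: $15619 + \sqrt{3433} \approx 15678.0$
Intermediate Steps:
$t{\left(r \right)} = r^{2} + 8 r$
$P{\left(z \right)} = \sqrt{-32 + z \left(8 + z\right)}$
$\left(20686 - 5067\right) + P{\left(-63 \right)} = \left(20686 - 5067\right) + \sqrt{-32 - 63 \left(8 - 63\right)} = \left(20686 - 5067\right) + \sqrt{-32 - -3465} = 15619 + \sqrt{-32 + 3465} = 15619 + \sqrt{3433}$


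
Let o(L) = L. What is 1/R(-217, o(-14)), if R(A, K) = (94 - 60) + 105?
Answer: 1/139 ≈ 0.0071942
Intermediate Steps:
R(A, K) = 139 (R(A, K) = 34 + 105 = 139)
1/R(-217, o(-14)) = 1/139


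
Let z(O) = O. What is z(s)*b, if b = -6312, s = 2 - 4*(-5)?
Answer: -138864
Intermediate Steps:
s = 22 (s = 2 + 20 = 22)
z(s)*b = 22*(-6312) = -138864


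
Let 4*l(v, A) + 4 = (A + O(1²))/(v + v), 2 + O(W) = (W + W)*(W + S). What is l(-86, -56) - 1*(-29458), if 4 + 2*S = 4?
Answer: 2533309/86 ≈ 29457.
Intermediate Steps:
S = 0 (S = -2 + (½)*4 = -2 + 2 = 0)
O(W) = -2 + 2*W² (O(W) = -2 + (W + W)*(W + 0) = -2 + (2*W)*W = -2 + 2*W²)
l(v, A) = -1 + A/(8*v) (l(v, A) = -1 + ((A + (-2 + 2*(1²)²))/(v + v))/4 = -1 + ((A + (-2 + 2*1²))/((2*v)))/4 = -1 + ((A + (-2 + 2*1))*(1/(2*v)))/4 = -1 + ((A + (-2 + 2))*(1/(2*v)))/4 = -1 + ((A + 0)*(1/(2*v)))/4 = -1 + (A*(1/(2*v)))/4 = -1 + (A/(2*v))/4 = -1 + A/(8*v))
l(-86, -56) - 1*(-29458) = (-1*(-86) + (⅛)*(-56))/(-86) - 1*(-29458) = -(86 - 7)/86 + 29458 = -1/86*79 + 29458 = -79/86 + 29458 = 2533309/86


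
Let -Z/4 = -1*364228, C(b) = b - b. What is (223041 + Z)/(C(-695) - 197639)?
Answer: -1679953/197639 ≈ -8.5001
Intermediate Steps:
C(b) = 0
Z = 1456912 (Z = -(-4)*364228 = -4*(-364228) = 1456912)
(223041 + Z)/(C(-695) - 197639) = (223041 + 1456912)/(0 - 197639) = 1679953/(-197639) = 1679953*(-1/197639) = -1679953/197639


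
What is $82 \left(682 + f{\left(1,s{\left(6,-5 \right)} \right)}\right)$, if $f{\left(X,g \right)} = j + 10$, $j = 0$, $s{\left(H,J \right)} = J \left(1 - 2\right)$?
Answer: $56744$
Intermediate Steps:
$s{\left(H,J \right)} = - J$ ($s{\left(H,J \right)} = J \left(-1\right) = - J$)
$f{\left(X,g \right)} = 10$ ($f{\left(X,g \right)} = 0 + 10 = 10$)
$82 \left(682 + f{\left(1,s{\left(6,-5 \right)} \right)}\right) = 82 \left(682 + 10\right) = 82 \cdot 692 = 56744$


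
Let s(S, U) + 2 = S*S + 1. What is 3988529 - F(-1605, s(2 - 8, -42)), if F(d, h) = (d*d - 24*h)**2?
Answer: -6631573795696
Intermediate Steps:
s(S, U) = -1 + S**2 (s(S, U) = -2 + (S*S + 1) = -2 + (S**2 + 1) = -2 + (1 + S**2) = -1 + S**2)
F(d, h) = (d**2 - 24*h)**2
3988529 - F(-1605, s(2 - 8, -42)) = 3988529 - ((-1605)**2 - 24*(-1 + (2 - 8)**2))**2 = 3988529 - (2576025 - 24*(-1 + (-6)**2))**2 = 3988529 - (2576025 - 24*(-1 + 36))**2 = 3988529 - (2576025 - 24*35)**2 = 3988529 - (2576025 - 840)**2 = 3988529 - 1*2575185**2 = 3988529 - 1*6631577784225 = 3988529 - 6631577784225 = -6631573795696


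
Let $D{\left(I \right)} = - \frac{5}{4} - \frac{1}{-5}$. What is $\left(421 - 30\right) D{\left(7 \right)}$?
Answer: $- \frac{8211}{20} \approx -410.55$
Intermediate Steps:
$D{\left(I \right)} = - \frac{21}{20}$ ($D{\left(I \right)} = \left(-5\right) \frac{1}{4} - - \frac{1}{5} = - \frac{5}{4} + \frac{1}{5} = - \frac{21}{20}$)
$\left(421 - 30\right) D{\left(7 \right)} = \left(421 - 30\right) \left(- \frac{21}{20}\right) = 391 \left(- \frac{21}{20}\right) = - \frac{8211}{20}$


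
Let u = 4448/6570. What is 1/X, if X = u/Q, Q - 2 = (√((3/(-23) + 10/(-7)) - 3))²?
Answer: -338355/89516 ≈ -3.7798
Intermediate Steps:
u = 2224/3285 (u = 4448*(1/6570) = 2224/3285 ≈ 0.67702)
Q = -412/161 (Q = 2 + (√((3/(-23) + 10/(-7)) - 3))² = 2 + (√((3*(-1/23) + 10*(-⅐)) - 3))² = 2 + (√((-3/23 - 10/7) - 3))² = 2 + (√(-251/161 - 3))² = 2 + (√(-734/161))² = 2 + (I*√118174/161)² = 2 - 734/161 = -412/161 ≈ -2.5590)
X = -89516/338355 (X = 2224/(3285*(-412/161)) = (2224/3285)*(-161/412) = -89516/338355 ≈ -0.26456)
1/X = 1/(-89516/338355) = -338355/89516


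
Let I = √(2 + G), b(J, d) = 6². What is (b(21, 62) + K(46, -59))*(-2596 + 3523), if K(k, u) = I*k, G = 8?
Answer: 33372 + 42642*√10 ≈ 1.6822e+5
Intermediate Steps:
b(J, d) = 36
I = √10 (I = √(2 + 8) = √10 ≈ 3.1623)
K(k, u) = k*√10 (K(k, u) = √10*k = k*√10)
(b(21, 62) + K(46, -59))*(-2596 + 3523) = (36 + 46*√10)*(-2596 + 3523) = (36 + 46*√10)*927 = 33372 + 42642*√10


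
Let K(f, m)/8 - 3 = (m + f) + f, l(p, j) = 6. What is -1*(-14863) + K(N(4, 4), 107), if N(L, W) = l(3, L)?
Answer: 15839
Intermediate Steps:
N(L, W) = 6
K(f, m) = 24 + 8*m + 16*f (K(f, m) = 24 + 8*((m + f) + f) = 24 + 8*((f + m) + f) = 24 + 8*(m + 2*f) = 24 + (8*m + 16*f) = 24 + 8*m + 16*f)
-1*(-14863) + K(N(4, 4), 107) = -1*(-14863) + (24 + 8*107 + 16*6) = 14863 + (24 + 856 + 96) = 14863 + 976 = 15839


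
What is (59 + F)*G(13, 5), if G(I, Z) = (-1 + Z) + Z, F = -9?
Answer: 450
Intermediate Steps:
G(I, Z) = -1 + 2*Z
(59 + F)*G(13, 5) = (59 - 9)*(-1 + 2*5) = 50*(-1 + 10) = 50*9 = 450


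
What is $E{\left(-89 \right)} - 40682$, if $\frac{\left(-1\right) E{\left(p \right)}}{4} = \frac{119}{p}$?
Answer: $- \frac{3620222}{89} \approx -40677.0$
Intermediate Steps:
$E{\left(p \right)} = - \frac{476}{p}$ ($E{\left(p \right)} = - 4 \frac{119}{p} = - \frac{476}{p}$)
$E{\left(-89 \right)} - 40682 = - \frac{476}{-89} - 40682 = \left(-476\right) \left(- \frac{1}{89}\right) - 40682 = \frac{476}{89} - 40682 = - \frac{3620222}{89}$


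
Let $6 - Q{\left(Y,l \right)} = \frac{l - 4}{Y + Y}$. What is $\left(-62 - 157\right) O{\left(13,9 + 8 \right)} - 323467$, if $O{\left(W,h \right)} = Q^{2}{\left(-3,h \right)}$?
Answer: $- \frac{4056877}{12} \approx -3.3807 \cdot 10^{5}$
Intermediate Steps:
$Q{\left(Y,l \right)} = 6 - \frac{-4 + l}{2 Y}$ ($Q{\left(Y,l \right)} = 6 - \frac{l - 4}{Y + Y} = 6 - \frac{-4 + l}{2 Y}$)
$O{\left(W,h \right)} = \left(\frac{16}{3} + \frac{h}{6}\right)^{2}$ ($O{\left(W,h \right)} = \left(\frac{4 - h + 12 \left(-3\right)}{2 \left(-3\right)}\right)^{2} = \left(\frac{1}{2} \left(- \frac{1}{3}\right) \left(4 - h - 36\right)\right)^{2} = \left(\frac{1}{2} \left(- \frac{1}{3}\right) \left(-32 - h\right)\right)^{2} = \left(\frac{16}{3} + \frac{h}{6}\right)^{2}$)
$\left(-62 - 157\right) O{\left(13,9 + 8 \right)} - 323467 = \left(-62 - 157\right) \frac{\left(32 + \left(9 + 8\right)\right)^{2}}{36} - 323467 = - 219 \frac{\left(32 + 17\right)^{2}}{36} - 323467 = - 219 \frac{49^{2}}{36} - 323467 = - 219 \cdot \frac{1}{36} \cdot 2401 - 323467 = \left(-219\right) \frac{2401}{36} - 323467 = - \frac{175273}{12} - 323467 = - \frac{4056877}{12}$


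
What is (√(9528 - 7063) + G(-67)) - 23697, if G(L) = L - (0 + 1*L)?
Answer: -23697 + √2465 ≈ -23647.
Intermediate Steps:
G(L) = 0 (G(L) = L - (0 + L) = L - L = 0)
(√(9528 - 7063) + G(-67)) - 23697 = (√(9528 - 7063) + 0) - 23697 = (√2465 + 0) - 23697 = √2465 - 23697 = -23697 + √2465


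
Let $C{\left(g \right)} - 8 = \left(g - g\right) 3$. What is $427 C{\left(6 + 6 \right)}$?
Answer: $3416$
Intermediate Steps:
$C{\left(g \right)} = 8$ ($C{\left(g \right)} = 8 + \left(g - g\right) 3 = 8 + 0 \cdot 3 = 8 + 0 = 8$)
$427 C{\left(6 + 6 \right)} = 427 \cdot 8 = 3416$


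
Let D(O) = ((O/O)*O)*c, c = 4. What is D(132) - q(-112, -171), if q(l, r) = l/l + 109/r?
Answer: 90226/171 ≈ 527.64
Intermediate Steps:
q(l, r) = 1 + 109/r
D(O) = 4*O (D(O) = ((O/O)*O)*4 = (1*O)*4 = O*4 = 4*O)
D(132) - q(-112, -171) = 4*132 - (109 - 171)/(-171) = 528 - (-1)*(-62)/171 = 528 - 1*62/171 = 528 - 62/171 = 90226/171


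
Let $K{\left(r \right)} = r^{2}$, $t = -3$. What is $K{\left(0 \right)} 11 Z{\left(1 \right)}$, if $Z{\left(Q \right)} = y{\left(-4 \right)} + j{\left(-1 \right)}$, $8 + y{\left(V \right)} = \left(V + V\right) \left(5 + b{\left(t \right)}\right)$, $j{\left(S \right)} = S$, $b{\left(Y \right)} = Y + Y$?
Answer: $0$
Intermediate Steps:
$b{\left(Y \right)} = 2 Y$
$y{\left(V \right)} = -8 - 2 V$ ($y{\left(V \right)} = -8 + \left(V + V\right) \left(5 + 2 \left(-3\right)\right) = -8 + 2 V \left(5 - 6\right) = -8 + 2 V \left(-1\right) = -8 - 2 V$)
$Z{\left(Q \right)} = -1$ ($Z{\left(Q \right)} = \left(-8 - -8\right) - 1 = \left(-8 + 8\right) - 1 = 0 - 1 = -1$)
$K{\left(0 \right)} 11 Z{\left(1 \right)} = 0^{2} \cdot 11 \left(-1\right) = 0 \cdot 11 \left(-1\right) = 0 \left(-1\right) = 0$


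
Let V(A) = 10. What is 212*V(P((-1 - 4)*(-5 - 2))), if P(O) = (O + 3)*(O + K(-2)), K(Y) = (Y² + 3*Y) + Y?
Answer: 2120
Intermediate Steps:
K(Y) = Y² + 4*Y
P(O) = (-4 + O)*(3 + O) (P(O) = (O + 3)*(O - 2*(4 - 2)) = (3 + O)*(O - 2*2) = (3 + O)*(O - 4) = (3 + O)*(-4 + O) = (-4 + O)*(3 + O))
212*V(P((-1 - 4)*(-5 - 2))) = 212*10 = 2120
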